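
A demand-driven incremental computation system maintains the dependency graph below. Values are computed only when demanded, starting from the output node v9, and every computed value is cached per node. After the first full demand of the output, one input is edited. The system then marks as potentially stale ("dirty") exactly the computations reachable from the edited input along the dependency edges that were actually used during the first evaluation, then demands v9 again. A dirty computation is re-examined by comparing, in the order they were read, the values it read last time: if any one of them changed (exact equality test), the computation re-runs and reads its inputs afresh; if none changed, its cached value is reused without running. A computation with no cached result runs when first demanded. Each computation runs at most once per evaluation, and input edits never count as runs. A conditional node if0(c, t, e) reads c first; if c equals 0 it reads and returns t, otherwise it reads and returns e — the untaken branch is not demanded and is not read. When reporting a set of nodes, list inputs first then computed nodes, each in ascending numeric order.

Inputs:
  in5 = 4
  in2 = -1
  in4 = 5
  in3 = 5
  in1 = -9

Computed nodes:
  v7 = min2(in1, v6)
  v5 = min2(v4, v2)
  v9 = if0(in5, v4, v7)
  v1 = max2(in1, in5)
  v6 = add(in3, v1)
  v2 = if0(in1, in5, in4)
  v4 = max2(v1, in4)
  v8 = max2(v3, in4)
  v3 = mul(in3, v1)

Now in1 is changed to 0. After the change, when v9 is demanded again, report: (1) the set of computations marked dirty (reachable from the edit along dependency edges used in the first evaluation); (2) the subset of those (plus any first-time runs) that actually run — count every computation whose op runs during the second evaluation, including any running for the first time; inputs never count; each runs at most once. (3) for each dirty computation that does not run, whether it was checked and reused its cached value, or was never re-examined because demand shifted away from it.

First evaluation (everything demanded from the output):
  v1 = max2(-9, 4) = 4
  v6 = add(5, 4) = 9
  v7 = min2(-9, 9) = -9
  v9 = if0(in5=4 -> else branch v7) = -9

Propagation after the edit:
  v1: runs — in1 -9->0; result 4 (same value as before).
  v6: checked — values it read are unchanged (in3 unchanged, v1 unchanged); reused cached 9 without running.
  v7: runs — in1 -9->0; result 0.
  v9: runs — v7 -9->0; result 0.

Key observation: the cutoff stops propagation at v6 — its inputs' values are unchanged, so it reuses its cache.

Marked dirty: v1, v6, v7, v9.
Computations that run: v1, v7, v9 — 3 in total.
Checked but reused from cache: v6.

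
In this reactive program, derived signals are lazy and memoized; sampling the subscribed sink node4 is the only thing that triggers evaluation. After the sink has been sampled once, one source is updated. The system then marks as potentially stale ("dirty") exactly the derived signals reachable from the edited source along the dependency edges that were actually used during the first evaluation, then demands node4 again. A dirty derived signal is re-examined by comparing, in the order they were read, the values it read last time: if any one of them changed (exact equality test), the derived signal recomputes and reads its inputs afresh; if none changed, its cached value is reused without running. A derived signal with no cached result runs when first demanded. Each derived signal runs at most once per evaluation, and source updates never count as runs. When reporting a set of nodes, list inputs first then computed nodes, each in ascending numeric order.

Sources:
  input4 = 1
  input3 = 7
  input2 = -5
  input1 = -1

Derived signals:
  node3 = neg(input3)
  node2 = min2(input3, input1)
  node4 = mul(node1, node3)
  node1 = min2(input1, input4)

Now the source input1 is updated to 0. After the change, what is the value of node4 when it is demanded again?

Demanding node4 again yields 0.

First demand of the output computes:
  node1 = min2(-1, 1) = -1
  node3 = neg(7) = -7
  node4 = mul(-1, -7) = 7

After the edit, cleaning proceeds:
  node1: a read changed (input1 -1->0) — executes, giving 0.
  node4: a read changed (node1 -1->0) — executes, giving 0.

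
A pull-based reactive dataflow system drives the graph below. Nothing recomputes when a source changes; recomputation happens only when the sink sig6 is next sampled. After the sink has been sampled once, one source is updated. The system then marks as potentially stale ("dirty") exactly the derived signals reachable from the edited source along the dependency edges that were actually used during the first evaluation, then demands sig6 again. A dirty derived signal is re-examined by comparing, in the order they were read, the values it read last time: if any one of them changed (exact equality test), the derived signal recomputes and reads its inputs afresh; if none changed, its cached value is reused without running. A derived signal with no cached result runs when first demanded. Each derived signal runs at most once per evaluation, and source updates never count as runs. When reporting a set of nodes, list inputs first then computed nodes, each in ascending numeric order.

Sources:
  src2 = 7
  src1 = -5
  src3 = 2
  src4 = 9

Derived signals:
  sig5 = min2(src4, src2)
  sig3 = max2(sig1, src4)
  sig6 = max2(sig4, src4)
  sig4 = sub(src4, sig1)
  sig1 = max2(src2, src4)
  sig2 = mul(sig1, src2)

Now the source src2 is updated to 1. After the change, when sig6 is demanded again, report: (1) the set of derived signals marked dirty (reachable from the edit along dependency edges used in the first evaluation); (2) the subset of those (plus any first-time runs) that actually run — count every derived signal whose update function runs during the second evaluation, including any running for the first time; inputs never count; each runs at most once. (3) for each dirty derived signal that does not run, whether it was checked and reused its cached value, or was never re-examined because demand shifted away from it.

Marked dirty: sig1, sig4, sig6.
Derived signals that run: sig1 — 1 in total.
Checked but reused from cache: sig4, sig6.
Key observation: the change is absorbed at sig1 — it re-runs but produces the same value, and the output's value is unchanged.

First evaluation (everything demanded from the output):
  sig1 = max2(7, 9) = 9
  sig4 = sub(9, 9) = 0
  sig6 = max2(0, 9) = 9

Propagation after the edit:
  sig1: runs — src2 7->1; result 9 (same value as before).
  sig4: checked — values it read are unchanged (src4 unchanged, sig1 unchanged); reused cached 0 without running.
  sig6: checked — values it read are unchanged (sig4 unchanged, src4 unchanged); reused cached 9 without running.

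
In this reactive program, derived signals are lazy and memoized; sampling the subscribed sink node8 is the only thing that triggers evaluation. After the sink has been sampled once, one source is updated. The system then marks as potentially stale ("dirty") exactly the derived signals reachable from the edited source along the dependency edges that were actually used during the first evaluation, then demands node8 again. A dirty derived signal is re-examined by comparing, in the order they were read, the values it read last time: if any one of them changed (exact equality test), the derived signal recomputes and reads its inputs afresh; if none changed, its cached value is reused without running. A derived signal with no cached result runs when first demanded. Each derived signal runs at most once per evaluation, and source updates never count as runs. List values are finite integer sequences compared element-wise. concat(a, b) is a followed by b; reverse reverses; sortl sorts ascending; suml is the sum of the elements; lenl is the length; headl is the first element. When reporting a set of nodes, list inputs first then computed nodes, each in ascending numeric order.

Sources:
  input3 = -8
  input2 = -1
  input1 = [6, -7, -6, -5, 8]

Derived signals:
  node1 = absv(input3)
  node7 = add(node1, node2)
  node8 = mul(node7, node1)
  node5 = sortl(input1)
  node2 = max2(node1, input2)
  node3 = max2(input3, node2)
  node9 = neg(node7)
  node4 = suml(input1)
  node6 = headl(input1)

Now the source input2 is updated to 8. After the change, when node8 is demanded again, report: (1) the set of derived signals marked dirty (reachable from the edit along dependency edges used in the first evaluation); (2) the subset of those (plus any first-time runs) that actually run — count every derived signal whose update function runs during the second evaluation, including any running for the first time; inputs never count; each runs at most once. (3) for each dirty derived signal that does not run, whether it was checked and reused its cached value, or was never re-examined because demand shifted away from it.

First demand of the output computes:
  node1 = absv(-8) = 8
  node2 = max2(8, -1) = 8
  node7 = add(8, 8) = 16
  node8 = mul(16, 8) = 128

After the edit, cleaning proceeds:
  node2: a read changed (input2 -1->8) — executes, giving 8 — identical to its old value.
  node7: dirty, but its reads are unchanged (node1 unchanged, node2 unchanged); cached 16 stands.
  node8: dirty, but its reads are unchanged (node7 unchanged, node1 unchanged); cached 128 stands.

Note the absorption at node2: it re-runs yet its value is the same, leaving the output's value untouched.

The edit dirties: node2, node7, node8.
1 derived signals run: node2.
Cache hits after checking: node7, node8.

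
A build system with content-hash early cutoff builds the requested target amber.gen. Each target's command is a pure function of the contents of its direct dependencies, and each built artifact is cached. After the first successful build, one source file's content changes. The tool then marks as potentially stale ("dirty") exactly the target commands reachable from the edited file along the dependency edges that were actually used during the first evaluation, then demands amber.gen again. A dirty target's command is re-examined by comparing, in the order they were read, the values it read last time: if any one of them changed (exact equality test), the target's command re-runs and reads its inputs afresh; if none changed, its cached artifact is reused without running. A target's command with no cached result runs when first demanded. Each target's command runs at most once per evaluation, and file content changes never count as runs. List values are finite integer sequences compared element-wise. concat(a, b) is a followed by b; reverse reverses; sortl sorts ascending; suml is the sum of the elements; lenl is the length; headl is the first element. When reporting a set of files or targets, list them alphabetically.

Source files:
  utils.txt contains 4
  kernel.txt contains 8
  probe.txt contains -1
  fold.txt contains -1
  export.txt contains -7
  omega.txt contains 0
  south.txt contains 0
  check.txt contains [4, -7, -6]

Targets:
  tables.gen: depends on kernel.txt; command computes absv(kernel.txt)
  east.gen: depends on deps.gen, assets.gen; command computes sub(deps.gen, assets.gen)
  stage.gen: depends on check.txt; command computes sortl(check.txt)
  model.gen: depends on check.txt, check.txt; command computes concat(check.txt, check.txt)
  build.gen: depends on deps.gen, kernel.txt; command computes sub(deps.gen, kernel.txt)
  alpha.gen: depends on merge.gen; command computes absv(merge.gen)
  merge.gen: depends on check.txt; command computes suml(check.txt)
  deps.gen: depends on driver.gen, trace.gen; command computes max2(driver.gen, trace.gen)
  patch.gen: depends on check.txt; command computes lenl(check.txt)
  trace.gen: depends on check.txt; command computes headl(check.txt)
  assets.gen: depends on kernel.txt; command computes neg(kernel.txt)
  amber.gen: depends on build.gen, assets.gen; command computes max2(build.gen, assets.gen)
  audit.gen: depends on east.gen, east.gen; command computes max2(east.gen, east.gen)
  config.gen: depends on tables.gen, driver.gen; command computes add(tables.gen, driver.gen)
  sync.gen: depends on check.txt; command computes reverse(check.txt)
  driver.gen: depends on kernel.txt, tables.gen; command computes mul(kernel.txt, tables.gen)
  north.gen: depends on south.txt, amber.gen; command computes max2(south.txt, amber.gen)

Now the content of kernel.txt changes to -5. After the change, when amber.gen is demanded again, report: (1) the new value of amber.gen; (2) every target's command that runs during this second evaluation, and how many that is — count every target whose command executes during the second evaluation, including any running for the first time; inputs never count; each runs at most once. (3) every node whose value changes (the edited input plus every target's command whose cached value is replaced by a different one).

New value of amber.gen: 9.
Target commands that run: amber.gen, assets.gen, build.gen, deps.gen, driver.gen, tables.gen — 6 in total.
Values that change: amber.gen, assets.gen, build.gen, deps.gen, driver.gen, kernel.txt, tables.gen.

First evaluation (everything demanded from the output):
  assets.gen = neg(8) = -8
  tables.gen = absv(8) = 8
  driver.gen = mul(8, 8) = 64
  trace.gen = headl([4, -7, -6]) = 4
  deps.gen = max2(64, 4) = 64
  build.gen = sub(64, 8) = 56
  amber.gen = max2(56, -8) = 56

Propagation after the edit:
  assets.gen: runs — kernel.txt 8->-5; result 5.
  tables.gen: runs — kernel.txt 8->-5; result 5.
  driver.gen: runs — kernel.txt 8->-5; tables.gen 8->5; result -25.
  deps.gen: runs — driver.gen 64->-25; result 4.
  build.gen: runs — deps.gen 64->4; kernel.txt 8->-5; result 9.
  amber.gen: runs — build.gen 56->9; assets.gen -8->5; result 9.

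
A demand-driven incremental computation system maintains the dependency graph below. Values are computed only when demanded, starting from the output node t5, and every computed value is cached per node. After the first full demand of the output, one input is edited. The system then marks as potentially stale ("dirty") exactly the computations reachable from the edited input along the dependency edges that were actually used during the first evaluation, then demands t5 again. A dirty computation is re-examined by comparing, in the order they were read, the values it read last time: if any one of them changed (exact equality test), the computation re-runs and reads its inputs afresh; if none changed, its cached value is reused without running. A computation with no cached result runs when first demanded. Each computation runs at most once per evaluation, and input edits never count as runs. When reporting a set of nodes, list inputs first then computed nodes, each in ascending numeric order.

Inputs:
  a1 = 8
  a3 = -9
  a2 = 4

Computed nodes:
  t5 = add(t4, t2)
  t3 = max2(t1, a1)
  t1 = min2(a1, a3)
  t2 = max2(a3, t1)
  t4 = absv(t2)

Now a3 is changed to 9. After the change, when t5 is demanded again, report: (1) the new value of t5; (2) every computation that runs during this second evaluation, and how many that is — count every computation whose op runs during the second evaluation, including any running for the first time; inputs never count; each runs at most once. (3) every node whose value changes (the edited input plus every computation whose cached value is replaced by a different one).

First evaluation (everything demanded from the output):
  t1 = min2(8, -9) = -9
  t2 = max2(-9, -9) = -9
  t4 = absv(-9) = 9
  t5 = add(9, -9) = 0

Propagation after the edit:
  t1: runs — a3 -9->9; result 8.
  t2: runs — a3 -9->9; t1 -9->8; result 9.
  t4: runs — t2 -9->9; result 9 (same value as before).
  t5: runs — t2 -9->9; result 18.

New value of t5: 18.
Computations that run: t1, t2, t4, t5 — 4 in total.
Values that change: a3, t1, t2, t5.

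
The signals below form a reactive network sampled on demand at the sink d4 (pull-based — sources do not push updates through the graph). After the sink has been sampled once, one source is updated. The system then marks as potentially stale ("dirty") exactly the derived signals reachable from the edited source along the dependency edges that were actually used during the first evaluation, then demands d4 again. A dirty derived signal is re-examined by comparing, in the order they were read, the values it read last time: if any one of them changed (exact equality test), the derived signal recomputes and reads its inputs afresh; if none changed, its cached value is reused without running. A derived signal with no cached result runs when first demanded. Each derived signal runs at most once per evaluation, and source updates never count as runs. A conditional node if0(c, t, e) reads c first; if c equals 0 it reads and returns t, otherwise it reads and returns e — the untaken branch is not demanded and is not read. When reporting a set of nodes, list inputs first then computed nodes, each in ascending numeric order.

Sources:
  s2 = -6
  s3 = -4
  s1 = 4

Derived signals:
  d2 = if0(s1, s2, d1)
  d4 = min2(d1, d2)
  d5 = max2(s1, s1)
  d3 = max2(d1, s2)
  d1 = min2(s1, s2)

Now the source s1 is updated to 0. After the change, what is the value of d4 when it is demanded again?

d4 now evaluates to -6.
The important point: at d4 every value read last time is unchanged, so the dirty flag clears without a run.

Initial pass — values computed on the first demand:
  d1 = min2(4, -6) = -6
  d2 = if0(s1=4 -> else branch d1) = -6
  d4 = min2(-6, -6) = -6

Second demand — change propagation:
  d1: re-runs because s1 4->0; new result -6 (unchanged).
  d2: re-runs because s1 4->0; new result -6 (unchanged).
  d4: re-examined; everything it read last time is the same (d1 unchanged, d2 unchanged) — cache -6 kept, no run.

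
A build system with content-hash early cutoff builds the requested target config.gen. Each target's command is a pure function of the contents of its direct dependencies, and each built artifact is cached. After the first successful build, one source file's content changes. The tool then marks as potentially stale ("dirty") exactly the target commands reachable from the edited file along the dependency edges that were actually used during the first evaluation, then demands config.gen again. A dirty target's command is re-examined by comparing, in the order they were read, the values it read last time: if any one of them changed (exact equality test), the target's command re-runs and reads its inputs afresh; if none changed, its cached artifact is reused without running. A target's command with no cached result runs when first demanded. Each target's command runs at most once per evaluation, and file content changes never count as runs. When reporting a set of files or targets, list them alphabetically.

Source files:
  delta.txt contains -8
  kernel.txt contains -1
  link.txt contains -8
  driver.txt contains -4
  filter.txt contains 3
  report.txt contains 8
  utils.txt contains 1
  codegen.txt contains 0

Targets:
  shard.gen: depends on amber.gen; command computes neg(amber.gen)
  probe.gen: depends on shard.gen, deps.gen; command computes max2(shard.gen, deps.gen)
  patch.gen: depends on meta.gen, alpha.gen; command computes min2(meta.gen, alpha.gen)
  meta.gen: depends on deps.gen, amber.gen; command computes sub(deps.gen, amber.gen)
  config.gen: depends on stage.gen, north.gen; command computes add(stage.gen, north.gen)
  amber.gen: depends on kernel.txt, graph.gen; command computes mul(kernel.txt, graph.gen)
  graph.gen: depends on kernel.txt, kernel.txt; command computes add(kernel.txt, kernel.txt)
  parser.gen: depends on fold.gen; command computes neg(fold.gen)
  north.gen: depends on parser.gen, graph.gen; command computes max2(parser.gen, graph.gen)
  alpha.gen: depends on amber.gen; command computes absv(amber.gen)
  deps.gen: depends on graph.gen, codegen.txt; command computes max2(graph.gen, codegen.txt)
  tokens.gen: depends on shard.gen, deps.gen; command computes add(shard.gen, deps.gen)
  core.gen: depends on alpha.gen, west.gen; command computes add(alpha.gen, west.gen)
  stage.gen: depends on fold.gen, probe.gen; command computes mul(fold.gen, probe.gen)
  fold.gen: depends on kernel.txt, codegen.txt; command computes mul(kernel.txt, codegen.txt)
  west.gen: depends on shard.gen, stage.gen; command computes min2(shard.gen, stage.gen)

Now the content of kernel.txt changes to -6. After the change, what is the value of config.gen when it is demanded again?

First evaluation (everything demanded from the output):
  fold.gen = mul(-1, 0) = 0
  graph.gen = add(-1, -1) = -2
  amber.gen = mul(-1, -2) = 2
  deps.gen = max2(-2, 0) = 0
  parser.gen = neg(0) = 0
  north.gen = max2(0, -2) = 0
  shard.gen = neg(2) = -2
  probe.gen = max2(-2, 0) = 0
  stage.gen = mul(0, 0) = 0
  config.gen = add(0, 0) = 0

Propagation after the edit:
  fold.gen: runs — kernel.txt -1->-6; result 0 (same value as before).
  graph.gen: runs — kernel.txt -1->-6; kernel.txt -1->-6; result -12.
  amber.gen: runs — kernel.txt -1->-6; graph.gen -2->-12; result 72.
  deps.gen: runs — graph.gen -2->-12; result 0 (same value as before).
  parser.gen: checked — values it read are unchanged (fold.gen unchanged); reused cached 0 without running.
  north.gen: runs — graph.gen -2->-12; result 0 (same value as before).
  shard.gen: runs — amber.gen 2->72; result -72.
  probe.gen: runs — shard.gen -2->-72; result 0 (same value as before).
  stage.gen: checked — values it read are unchanged (fold.gen unchanged, probe.gen unchanged); reused cached 0 without running.
  config.gen: checked — values it read are unchanged (stage.gen unchanged, north.gen unchanged); reused cached 0 without running.

Key observation: the cutoff stops propagation at parser.gen — its inputs' values are unchanged, so it reuses its cache.

New value of config.gen: 0.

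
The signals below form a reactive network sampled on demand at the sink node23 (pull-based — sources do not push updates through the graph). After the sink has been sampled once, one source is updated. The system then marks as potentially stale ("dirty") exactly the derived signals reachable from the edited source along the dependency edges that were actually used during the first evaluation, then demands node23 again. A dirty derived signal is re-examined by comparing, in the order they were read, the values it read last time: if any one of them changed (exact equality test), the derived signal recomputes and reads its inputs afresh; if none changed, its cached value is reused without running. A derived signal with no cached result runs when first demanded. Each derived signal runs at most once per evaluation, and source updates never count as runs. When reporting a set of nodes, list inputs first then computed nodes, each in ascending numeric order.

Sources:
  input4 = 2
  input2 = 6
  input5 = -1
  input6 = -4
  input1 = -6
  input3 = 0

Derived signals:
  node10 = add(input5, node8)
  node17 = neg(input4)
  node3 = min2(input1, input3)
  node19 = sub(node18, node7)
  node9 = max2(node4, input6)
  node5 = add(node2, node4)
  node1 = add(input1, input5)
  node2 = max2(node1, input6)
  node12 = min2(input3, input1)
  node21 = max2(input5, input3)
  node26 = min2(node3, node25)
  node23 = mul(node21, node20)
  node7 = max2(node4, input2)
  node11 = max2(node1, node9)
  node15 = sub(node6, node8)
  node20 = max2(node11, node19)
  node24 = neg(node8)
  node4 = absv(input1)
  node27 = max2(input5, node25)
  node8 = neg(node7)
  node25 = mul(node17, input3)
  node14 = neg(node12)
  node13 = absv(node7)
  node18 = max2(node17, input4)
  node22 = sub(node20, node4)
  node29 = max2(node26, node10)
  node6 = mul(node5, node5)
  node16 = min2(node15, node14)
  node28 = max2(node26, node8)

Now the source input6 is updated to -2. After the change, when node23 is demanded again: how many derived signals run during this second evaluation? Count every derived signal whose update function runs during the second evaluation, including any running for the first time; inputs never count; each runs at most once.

Run set: node9 (1 run).
The important point: node9 recomputes to an identical value, and the output ends up unchanged.

Initial pass — values computed on the first demand:
  node1 = add(-6, -1) = -7
  node4 = absv(-6) = 6
  node7 = max2(6, 6) = 6
  node9 = max2(6, -4) = 6
  node11 = max2(-7, 6) = 6
  node17 = neg(2) = -2
  node18 = max2(-2, 2) = 2
  node19 = sub(2, 6) = -4
  node20 = max2(6, -4) = 6
  node21 = max2(-1, 0) = 0
  node23 = mul(0, 6) = 0

Second demand — change propagation:
  node9: re-runs because input6 -4->-2; new result 6 (unchanged).
  node11: re-examined; everything it read last time is the same (node1 unchanged, node9 unchanged) — cache 6 kept, no run.
  node20: re-examined; everything it read last time is the same (node11 unchanged, node19 unchanged) — cache 6 kept, no run.
  node23: re-examined; everything it read last time is the same (node21 unchanged, node20 unchanged) — cache 0 kept, no run.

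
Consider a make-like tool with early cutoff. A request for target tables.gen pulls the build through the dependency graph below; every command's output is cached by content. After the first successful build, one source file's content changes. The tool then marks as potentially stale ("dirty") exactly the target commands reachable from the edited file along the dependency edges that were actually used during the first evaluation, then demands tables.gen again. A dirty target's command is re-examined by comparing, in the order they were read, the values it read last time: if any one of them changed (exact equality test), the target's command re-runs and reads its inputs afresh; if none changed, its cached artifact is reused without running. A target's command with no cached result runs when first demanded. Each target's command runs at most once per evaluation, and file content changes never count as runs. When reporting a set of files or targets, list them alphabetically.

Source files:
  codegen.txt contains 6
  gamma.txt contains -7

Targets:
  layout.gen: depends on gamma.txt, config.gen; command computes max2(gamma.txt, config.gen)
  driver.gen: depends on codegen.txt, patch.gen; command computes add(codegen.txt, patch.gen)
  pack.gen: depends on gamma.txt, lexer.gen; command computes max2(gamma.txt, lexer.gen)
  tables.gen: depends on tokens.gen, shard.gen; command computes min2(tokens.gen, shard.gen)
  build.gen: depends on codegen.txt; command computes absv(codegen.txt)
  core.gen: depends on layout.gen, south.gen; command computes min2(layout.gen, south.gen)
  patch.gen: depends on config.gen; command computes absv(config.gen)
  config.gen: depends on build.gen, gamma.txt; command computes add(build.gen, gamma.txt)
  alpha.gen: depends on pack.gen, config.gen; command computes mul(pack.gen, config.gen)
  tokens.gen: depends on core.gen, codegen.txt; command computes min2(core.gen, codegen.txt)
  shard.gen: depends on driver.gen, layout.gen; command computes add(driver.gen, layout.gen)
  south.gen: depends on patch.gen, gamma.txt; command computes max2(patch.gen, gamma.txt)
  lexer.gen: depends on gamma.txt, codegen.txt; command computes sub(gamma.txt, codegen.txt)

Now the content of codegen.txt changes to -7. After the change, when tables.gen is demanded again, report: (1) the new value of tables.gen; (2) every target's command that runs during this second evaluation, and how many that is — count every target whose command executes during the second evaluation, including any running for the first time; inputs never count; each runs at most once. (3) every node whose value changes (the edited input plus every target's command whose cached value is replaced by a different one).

First demand of the output computes:
  build.gen = absv(6) = 6
  config.gen = add(6, -7) = -1
  layout.gen = max2(-7, -1) = -1
  patch.gen = absv(-1) = 1
  driver.gen = add(6, 1) = 7
  shard.gen = add(7, -1) = 6
  south.gen = max2(1, -7) = 1
  core.gen = min2(-1, 1) = -1
  tokens.gen = min2(-1, 6) = -1
  tables.gen = min2(-1, 6) = -1

After the edit, cleaning proceeds:
  build.gen: a read changed (codegen.txt 6->-7) — executes, giving 7.
  config.gen: a read changed (build.gen 6->7) — executes, giving 0.
  layout.gen: a read changed (config.gen -1->0) — executes, giving 0.
  patch.gen: a read changed (config.gen -1->0) — executes, giving 0.
  driver.gen: a read changed (codegen.txt 6->-7; patch.gen 1->0) — executes, giving -7.
  shard.gen: a read changed (driver.gen 7->-7; layout.gen -1->0) — executes, giving -7.
  south.gen: a read changed (patch.gen 1->0) — executes, giving 0.
  core.gen: a read changed (layout.gen -1->0; south.gen 1->0) — executes, giving 0.
  tokens.gen: a read changed (core.gen -1->0; codegen.txt 6->-7) — executes, giving -7.
  tables.gen: a read changed (tokens.gen -1->-7; shard.gen 6->-7) — executes, giving -7.

Demanding tables.gen again yields -7.
10 target commands run: build.gen, config.gen, core.gen, driver.gen, layout.gen, patch.gen, shard.gen, south.gen, tables.gen, tokens.gen.
The nodes whose values change: build.gen, codegen.txt, config.gen, core.gen, driver.gen, layout.gen, patch.gen, shard.gen, south.gen, tables.gen, tokens.gen.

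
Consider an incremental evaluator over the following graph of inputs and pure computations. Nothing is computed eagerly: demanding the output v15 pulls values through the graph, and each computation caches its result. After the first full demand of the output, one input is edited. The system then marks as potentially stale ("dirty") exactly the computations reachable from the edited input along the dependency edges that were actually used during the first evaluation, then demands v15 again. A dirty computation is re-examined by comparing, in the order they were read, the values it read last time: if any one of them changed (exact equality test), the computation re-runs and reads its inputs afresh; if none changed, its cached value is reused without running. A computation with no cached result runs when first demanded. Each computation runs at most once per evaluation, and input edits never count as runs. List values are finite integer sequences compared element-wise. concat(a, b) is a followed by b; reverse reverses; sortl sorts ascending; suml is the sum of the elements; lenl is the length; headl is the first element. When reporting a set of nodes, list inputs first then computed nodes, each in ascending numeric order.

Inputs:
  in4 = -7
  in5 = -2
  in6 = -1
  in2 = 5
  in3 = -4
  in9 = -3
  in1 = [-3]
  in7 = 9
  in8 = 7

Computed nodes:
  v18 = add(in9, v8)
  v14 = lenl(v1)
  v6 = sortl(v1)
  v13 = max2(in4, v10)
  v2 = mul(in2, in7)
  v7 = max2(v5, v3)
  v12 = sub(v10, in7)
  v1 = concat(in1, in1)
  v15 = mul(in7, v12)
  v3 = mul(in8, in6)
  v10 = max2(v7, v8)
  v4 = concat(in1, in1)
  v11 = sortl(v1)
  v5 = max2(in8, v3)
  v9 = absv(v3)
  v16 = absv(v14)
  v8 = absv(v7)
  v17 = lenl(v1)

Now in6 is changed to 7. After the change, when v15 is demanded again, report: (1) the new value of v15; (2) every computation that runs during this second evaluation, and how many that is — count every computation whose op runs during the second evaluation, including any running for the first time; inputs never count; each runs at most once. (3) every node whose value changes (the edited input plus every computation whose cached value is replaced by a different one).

Initial pass — values computed on the first demand:
  v3 = mul(7, -1) = -7
  v5 = max2(7, -7) = 7
  v7 = max2(7, -7) = 7
  v8 = absv(7) = 7
  v10 = max2(7, 7) = 7
  v12 = sub(7, 9) = -2
  v15 = mul(9, -2) = -18

Second demand — change propagation:
  v3: re-runs because in6 -1->7; new result 49.
  v5: re-runs because v3 -7->49; new result 49.
  v7: re-runs because v5 7->49; v3 -7->49; new result 49.
  v8: re-runs because v7 7->49; new result 49.
  v10: re-runs because v7 7->49; v8 7->49; new result 49.
  v12: re-runs because v10 7->49; new result 40.
  v15: re-runs because v12 -2->40; new result 360.

v15 now evaluates to 360.
Run set: v3, v5, v7, v8, v10, v12, v15 (7 run).
Changed values: in6, v3, v5, v7, v8, v10, v12, v15.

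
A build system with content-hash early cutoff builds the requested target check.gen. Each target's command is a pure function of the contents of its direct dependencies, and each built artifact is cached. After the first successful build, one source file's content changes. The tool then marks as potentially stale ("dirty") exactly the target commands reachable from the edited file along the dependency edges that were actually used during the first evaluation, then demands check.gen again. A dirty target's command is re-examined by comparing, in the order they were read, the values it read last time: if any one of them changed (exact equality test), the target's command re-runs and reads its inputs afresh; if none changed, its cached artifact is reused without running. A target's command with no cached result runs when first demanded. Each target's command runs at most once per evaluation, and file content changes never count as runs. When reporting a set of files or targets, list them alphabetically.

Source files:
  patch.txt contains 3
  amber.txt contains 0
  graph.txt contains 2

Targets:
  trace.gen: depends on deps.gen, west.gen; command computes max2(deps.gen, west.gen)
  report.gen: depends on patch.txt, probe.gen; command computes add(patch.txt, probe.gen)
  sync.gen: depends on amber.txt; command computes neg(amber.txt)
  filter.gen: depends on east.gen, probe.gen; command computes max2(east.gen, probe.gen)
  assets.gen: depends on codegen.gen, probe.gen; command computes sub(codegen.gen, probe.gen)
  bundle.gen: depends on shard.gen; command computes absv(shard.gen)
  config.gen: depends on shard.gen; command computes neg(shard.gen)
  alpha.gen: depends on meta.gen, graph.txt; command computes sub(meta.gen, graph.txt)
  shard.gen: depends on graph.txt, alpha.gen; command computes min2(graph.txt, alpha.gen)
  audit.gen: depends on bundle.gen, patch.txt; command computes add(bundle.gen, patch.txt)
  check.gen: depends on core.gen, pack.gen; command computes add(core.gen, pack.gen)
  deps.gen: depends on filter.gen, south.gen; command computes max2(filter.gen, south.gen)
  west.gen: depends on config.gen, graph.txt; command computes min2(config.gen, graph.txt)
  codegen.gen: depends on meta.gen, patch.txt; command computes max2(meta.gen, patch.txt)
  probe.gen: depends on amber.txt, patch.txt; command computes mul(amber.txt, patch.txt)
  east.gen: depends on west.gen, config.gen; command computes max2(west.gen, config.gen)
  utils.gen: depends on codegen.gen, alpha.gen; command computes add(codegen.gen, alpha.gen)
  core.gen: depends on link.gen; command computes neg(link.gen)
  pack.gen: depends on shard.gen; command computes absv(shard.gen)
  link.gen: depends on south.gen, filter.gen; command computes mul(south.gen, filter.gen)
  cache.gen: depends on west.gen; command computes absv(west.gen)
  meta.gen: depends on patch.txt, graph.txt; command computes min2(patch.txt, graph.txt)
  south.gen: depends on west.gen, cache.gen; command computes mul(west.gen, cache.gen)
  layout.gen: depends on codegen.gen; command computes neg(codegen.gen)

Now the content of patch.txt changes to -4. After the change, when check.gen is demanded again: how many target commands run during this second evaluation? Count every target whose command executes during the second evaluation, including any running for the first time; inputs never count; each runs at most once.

Target commands that run: alpha.gen, cache.gen, check.gen, config.gen, core.gen, east.gen, filter.gen, link.gen, meta.gen, pack.gen, probe.gen, shard.gen, south.gen, west.gen — 14 in total.

First evaluation (everything demanded from the output):
  meta.gen = min2(3, 2) = 2
  alpha.gen = sub(2, 2) = 0
  probe.gen = mul(0, 3) = 0
  shard.gen = min2(2, 0) = 0
  config.gen = neg(0) = 0
  pack.gen = absv(0) = 0
  west.gen = min2(0, 2) = 0
  cache.gen = absv(0) = 0
  east.gen = max2(0, 0) = 0
  filter.gen = max2(0, 0) = 0
  south.gen = mul(0, 0) = 0
  link.gen = mul(0, 0) = 0
  core.gen = neg(0) = 0
  check.gen = add(0, 0) = 0

Propagation after the edit:
  meta.gen: runs — patch.txt 3->-4; result -4.
  alpha.gen: runs — meta.gen 2->-4; result -6.
  probe.gen: runs — patch.txt 3->-4; result 0 (same value as before).
  shard.gen: runs — alpha.gen 0->-6; result -6.
  config.gen: runs — shard.gen 0->-6; result 6.
  pack.gen: runs — shard.gen 0->-6; result 6.
  west.gen: runs — config.gen 0->6; result 2.
  cache.gen: runs — west.gen 0->2; result 2.
  east.gen: runs — west.gen 0->2; config.gen 0->6; result 6.
  filter.gen: runs — east.gen 0->6; result 6.
  south.gen: runs — west.gen 0->2; cache.gen 0->2; result 4.
  link.gen: runs — south.gen 0->4; filter.gen 0->6; result 24.
  core.gen: runs — link.gen 0->24; result -24.
  check.gen: runs — core.gen 0->-24; pack.gen 0->6; result -18.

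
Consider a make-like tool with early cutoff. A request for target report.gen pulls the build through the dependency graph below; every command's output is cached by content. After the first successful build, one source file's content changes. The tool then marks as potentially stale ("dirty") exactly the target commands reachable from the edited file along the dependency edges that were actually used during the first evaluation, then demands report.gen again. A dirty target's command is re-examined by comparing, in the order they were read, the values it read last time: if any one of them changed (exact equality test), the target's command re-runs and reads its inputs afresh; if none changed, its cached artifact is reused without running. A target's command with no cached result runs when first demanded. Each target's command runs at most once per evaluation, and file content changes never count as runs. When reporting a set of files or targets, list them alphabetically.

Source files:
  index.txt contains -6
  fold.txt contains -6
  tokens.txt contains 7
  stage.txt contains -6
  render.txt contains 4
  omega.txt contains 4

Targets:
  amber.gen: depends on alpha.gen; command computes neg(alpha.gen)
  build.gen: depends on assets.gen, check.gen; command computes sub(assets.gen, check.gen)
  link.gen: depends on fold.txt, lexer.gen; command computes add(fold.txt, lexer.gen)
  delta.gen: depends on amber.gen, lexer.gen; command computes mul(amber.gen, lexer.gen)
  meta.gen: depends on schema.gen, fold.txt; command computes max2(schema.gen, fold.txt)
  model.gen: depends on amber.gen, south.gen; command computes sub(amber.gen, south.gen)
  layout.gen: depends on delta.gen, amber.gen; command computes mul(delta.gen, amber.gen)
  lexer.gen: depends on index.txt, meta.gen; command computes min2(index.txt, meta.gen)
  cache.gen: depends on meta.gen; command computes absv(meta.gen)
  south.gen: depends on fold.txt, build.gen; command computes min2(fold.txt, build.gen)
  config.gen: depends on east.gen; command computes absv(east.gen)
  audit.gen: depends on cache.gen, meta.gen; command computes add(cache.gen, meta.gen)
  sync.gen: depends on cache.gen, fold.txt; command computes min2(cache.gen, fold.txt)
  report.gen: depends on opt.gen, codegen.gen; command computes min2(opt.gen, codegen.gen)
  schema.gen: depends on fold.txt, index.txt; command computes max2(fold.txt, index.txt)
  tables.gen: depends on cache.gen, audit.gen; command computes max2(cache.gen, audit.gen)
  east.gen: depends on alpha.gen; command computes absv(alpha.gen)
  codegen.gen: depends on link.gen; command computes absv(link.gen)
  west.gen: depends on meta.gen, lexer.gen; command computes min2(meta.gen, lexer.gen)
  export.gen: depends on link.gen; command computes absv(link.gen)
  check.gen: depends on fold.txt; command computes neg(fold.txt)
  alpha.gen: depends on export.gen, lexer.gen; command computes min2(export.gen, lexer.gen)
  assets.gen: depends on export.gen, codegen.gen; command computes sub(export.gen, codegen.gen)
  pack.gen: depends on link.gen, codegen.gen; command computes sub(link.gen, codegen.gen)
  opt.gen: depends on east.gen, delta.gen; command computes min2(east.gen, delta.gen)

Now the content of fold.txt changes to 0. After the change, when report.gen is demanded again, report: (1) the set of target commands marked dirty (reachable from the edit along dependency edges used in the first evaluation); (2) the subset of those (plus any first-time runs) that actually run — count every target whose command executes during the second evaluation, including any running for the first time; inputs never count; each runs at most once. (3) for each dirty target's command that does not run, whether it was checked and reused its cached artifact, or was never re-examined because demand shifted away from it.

First demand of the output computes:
  schema.gen = max2(-6, -6) = -6
  meta.gen = max2(-6, -6) = -6
  lexer.gen = min2(-6, -6) = -6
  link.gen = add(-6, -6) = -12
  codegen.gen = absv(-12) = 12
  export.gen = absv(-12) = 12
  alpha.gen = min2(12, -6) = -6
  amber.gen = neg(-6) = 6
  delta.gen = mul(6, -6) = -36
  east.gen = absv(-6) = 6
  opt.gen = min2(6, -36) = -36
  report.gen = min2(-36, 12) = -36

After the edit, cleaning proceeds:
  schema.gen: a read changed (fold.txt -6->0) — executes, giving 0.
  meta.gen: a read changed (schema.gen -6->0; fold.txt -6->0) — executes, giving 0.
  lexer.gen: a read changed (meta.gen -6->0) — executes, giving -6 — identical to its old value.
  link.gen: a read changed (fold.txt -6->0) — executes, giving -6.
  codegen.gen: a read changed (link.gen -12->-6) — executes, giving 6.
  export.gen: a read changed (link.gen -12->-6) — executes, giving 6.
  alpha.gen: a read changed (export.gen 12->6) — executes, giving -6 — identical to its old value.
  amber.gen: dirty, but its reads are unchanged (alpha.gen unchanged); cached 6 stands.
  delta.gen: dirty, but its reads are unchanged (amber.gen unchanged, lexer.gen unchanged); cached -36 stands.
  east.gen: dirty, but its reads are unchanged (alpha.gen unchanged); cached 6 stands.
  opt.gen: dirty, but its reads are unchanged (east.gen unchanged, delta.gen unchanged); cached -36 stands.
  report.gen: a read changed (codegen.gen 12->6) — executes, giving -36 — identical to its old value.

Note where the cutoff bites: amber.gen is checked, finds nothing changed, and keeps its cache.

The edit dirties: alpha.gen, amber.gen, codegen.gen, delta.gen, east.gen, export.gen, lexer.gen, link.gen, meta.gen, opt.gen, report.gen, schema.gen.
8 target commands run: alpha.gen, codegen.gen, export.gen, lexer.gen, link.gen, meta.gen, report.gen, schema.gen.
Cache hits after checking: amber.gen, delta.gen, east.gen, opt.gen.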